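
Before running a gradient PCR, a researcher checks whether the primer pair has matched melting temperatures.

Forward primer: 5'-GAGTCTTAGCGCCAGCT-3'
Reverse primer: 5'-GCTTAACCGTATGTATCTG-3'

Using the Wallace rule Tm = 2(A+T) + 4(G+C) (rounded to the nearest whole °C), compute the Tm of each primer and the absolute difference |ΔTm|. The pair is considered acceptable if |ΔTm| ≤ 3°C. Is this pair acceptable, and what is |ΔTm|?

Forward: A=3 T=4 G=5 C=5 → Tm = 2·7 + 4·10 = 54°C.
Reverse: A=4 T=7 G=4 C=4 → Tm = 2·11 + 4·8 = 54°C.
|ΔTm| = |54 − 54| = 0°C, ≤ 3°C.

|ΔTm| = 0°C; the pair is acceptable.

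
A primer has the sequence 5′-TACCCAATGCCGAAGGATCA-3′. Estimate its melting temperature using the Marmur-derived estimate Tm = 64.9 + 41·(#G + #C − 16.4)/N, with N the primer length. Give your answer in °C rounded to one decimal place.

51.8°C

Base counts: A=7, T=3, G=4, C=6; G+C = 10, N = 20.
Tm = 64.9 + 41·(10 − 16.4)/20 = 64.9 + -262.40/20 = 51.8°C.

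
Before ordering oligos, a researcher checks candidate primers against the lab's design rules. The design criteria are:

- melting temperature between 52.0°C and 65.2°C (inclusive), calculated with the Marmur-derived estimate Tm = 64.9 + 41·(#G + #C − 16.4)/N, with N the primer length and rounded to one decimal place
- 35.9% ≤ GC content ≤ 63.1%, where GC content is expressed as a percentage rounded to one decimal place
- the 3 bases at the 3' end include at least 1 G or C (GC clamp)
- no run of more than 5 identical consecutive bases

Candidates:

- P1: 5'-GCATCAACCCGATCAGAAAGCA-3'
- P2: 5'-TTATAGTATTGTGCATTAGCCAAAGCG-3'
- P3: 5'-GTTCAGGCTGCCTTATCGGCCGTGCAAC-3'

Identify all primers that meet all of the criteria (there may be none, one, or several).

P1 (22 nt, A=9 T=2 G=4 C=7): Tm = 64.9 + 41·(11 − 16.4)/22 = 54.8°C ✓; GC 11/22 = 50.0% ✓; 3' end GCA has 2 G/C ✓; longest run = 3 ✓ — passes.
P2 (27 nt, A=8 T=9 G=6 C=4): Tm = 64.9 + 41·(10 − 16.4)/27 = 55.2°C ✓; GC 10/27 = 37.0% ✓; 3' end GCG has 3 G/C ✓; longest run = 3 ✓ — passes.
P3 (28 nt, A=4 T=7 G=8 C=9): Tm = 64.9 + 41·(17 − 16.4)/28 = 65.8°C, outside 52.0–65.2°C ✗; GC 17/28 = 60.7% ✓; 3' end AAC has 1 G/C ✓; longest run = 2 ✓ — fails.

P1 and P2.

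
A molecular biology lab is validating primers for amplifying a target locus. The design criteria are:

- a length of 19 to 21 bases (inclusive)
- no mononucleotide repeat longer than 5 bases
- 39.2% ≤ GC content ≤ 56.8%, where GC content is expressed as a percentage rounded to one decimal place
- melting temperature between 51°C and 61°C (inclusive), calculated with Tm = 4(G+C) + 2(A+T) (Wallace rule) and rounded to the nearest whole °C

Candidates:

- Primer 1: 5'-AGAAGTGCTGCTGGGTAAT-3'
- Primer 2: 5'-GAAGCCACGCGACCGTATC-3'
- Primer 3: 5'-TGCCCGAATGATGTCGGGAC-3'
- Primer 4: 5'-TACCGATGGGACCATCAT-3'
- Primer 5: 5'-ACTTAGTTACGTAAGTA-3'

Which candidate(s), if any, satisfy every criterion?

Primer 1 only.

Primer 1 (19 nt, A=5 T=5 G=7 C=2): length 19 ✓; longest run = 3 ✓; GC 9/19 = 47.4% ✓; Tm = 2·10 + 4·9 = 56°C ✓ — passes.
Primer 2 (19 nt, A=5 T=2 G=5 C=7): length 19 ✓; longest run = 2 ✓; GC 12/19 = 63.2%, outside 39.2–56.8% ✗; Tm = 2·7 + 4·12 = 62°C, outside 51–61°C ✗ — fails.
Primer 3 (20 nt, A=4 T=4 G=7 C=5): length 20 ✓; longest run = 3 ✓; GC 12/20 = 60.0%, outside 39.2–56.8% ✗; Tm = 2·8 + 4·12 = 64°C, outside 51–61°C ✗ — fails.
Primer 4 (18 nt, A=5 T=4 G=4 C=5): length 18, outside 19–21 ✗; longest run = 3 ✓; GC 9/18 = 50.0% ✓; Tm = 2·9 + 4·9 = 54°C ✓ — fails.
Primer 5 (17 nt, A=6 T=6 G=3 C=2): length 17, outside 19–21 ✗; longest run = 2 ✓; GC 5/17 = 29.4%, outside 39.2–56.8% ✗; Tm = 2·12 + 4·5 = 44°C, outside 51–61°C ✗ — fails.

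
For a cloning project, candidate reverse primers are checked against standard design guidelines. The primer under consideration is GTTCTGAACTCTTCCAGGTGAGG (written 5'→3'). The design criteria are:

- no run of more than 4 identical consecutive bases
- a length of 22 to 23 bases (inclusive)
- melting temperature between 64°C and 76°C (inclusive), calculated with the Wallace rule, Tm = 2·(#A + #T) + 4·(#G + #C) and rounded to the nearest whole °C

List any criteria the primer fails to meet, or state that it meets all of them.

Meets all criteria.

Base counts: A=4, T=7, G=7, C=5 (length 23).
homopolymer run: longest run = 2 ✓
length: length 23 ✓
Tm: Tm = 2·11 + 4·12 = 70°C ✓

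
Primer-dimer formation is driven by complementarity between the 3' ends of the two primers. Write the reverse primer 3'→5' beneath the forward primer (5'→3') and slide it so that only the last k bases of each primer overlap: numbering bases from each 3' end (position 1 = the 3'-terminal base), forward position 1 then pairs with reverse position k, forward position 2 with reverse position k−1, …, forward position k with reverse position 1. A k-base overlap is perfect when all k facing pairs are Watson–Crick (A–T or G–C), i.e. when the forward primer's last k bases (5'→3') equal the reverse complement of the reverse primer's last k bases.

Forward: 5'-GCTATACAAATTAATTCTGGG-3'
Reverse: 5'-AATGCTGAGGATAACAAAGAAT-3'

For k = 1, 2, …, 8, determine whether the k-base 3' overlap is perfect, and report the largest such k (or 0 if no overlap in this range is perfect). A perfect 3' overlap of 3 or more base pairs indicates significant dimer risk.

Last 8 bases (5'→3') — forward …ATTCTGGG, reverse …CAAAGAAT.
Reverse complement of the reverse primer's last 8 bases: ATTCTTTG; its first k bases are the reverse complement of the reverse primer's last k bases, so a perfect k-base overlap needs the forward primer's last k bases to equal them.
Comparing (forward last k vs required): k=1: G vs A ✗; k=2: GG vs AT ✗; k=3: GGG vs ATT ✗; k=4: TGGG vs ATTC ✗; k=5: CTGGG vs ATTCT ✗; k=6: TCTGGG vs ATTCTT ✗; k=7: TTCTGGG vs ATTCTTT ✗; k=8: ATTCTGGG vs ATTCTTTG ✗.
No overlap length from 1 to 8 is perfect, so the longest perfect 3' overlap is 0.

Longest perfect overlap: 0 complementary base pairs; below the dimer-risk threshold (threshold 3).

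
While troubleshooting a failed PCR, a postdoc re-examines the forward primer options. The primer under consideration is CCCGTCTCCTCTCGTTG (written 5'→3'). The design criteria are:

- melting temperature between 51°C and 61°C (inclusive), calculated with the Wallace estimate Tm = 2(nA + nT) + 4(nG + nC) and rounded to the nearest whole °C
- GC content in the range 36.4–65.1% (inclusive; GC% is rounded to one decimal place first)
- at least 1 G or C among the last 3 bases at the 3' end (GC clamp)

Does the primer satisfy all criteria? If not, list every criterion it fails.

Meets all criteria.

Base counts: A=0, T=6, G=3, C=8 (length 17).
Tm: Tm = 2·6 + 4·11 = 56°C ✓
GC content: GC 11/17 = 64.7% ✓
GC clamp: 3' end TTG has 1 G/C ✓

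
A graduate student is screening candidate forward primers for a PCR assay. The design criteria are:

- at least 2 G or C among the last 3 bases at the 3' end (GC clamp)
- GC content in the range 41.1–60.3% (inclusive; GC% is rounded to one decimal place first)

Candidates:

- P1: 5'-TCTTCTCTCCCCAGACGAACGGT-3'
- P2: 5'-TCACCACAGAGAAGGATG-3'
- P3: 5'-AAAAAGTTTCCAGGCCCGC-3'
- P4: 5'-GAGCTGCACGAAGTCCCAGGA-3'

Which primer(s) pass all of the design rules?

P1 (23 nt, A=4 T=6 G=4 C=9): 3' end GGT has 2 G/C ✓; GC 13/23 = 56.5% ✓ — passes.
P2 (18 nt, A=7 T=2 G=5 C=4): 3' end ATG has 1 G/C, need ≥2 ✗; GC 9/18 = 50.0% ✓ — fails.
P3 (19 nt, A=6 T=3 G=4 C=6): 3' end CGC has 3 G/C ✓; GC 10/19 = 52.6% ✓ — passes.
P4 (21 nt, A=6 T=2 G=7 C=6): 3' end GGA has 2 G/C ✓; GC 13/21 = 61.9%, outside 41.1–60.3% ✗ — fails.

P1 and P3.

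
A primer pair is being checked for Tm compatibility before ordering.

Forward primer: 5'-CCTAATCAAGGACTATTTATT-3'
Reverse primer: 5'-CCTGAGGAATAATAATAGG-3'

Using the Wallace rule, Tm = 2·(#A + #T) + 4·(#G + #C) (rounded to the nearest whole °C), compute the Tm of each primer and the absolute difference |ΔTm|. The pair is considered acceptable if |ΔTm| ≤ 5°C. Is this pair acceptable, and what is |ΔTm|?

|ΔTm| = 2°C; the pair is acceptable.

Forward: A=7 T=8 G=2 C=4 → Tm = 2·15 + 4·6 = 54°C.
Reverse: A=8 T=4 G=5 C=2 → Tm = 2·12 + 4·7 = 52°C.
|ΔTm| = |54 − 52| = 2°C, ≤ 5°C.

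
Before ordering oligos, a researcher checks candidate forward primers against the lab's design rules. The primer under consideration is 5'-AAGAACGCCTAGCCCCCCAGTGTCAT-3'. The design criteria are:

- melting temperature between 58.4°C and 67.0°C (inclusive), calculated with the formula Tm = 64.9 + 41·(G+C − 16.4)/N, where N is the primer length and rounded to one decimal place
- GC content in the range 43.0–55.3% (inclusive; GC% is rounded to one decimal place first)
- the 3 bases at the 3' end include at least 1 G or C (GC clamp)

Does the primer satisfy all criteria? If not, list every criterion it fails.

Base counts: A=7, T=4, G=5, C=10 (length 26).
Tm: Tm = 64.9 + 41·(15 − 16.4)/26 = 62.7°C ✓
GC content: GC 15/26 = 57.7%, outside 43.0–55.3% ✗
GC clamp: 3' end CAT has 1 G/C ✓

Fails: GC content.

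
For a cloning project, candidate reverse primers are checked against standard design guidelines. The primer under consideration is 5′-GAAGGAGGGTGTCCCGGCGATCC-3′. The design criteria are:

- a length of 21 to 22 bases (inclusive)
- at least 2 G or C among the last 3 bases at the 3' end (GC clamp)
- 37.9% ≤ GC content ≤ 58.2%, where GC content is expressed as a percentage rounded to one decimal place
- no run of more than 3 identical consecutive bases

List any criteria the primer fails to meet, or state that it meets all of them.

Base counts: A=4, T=3, G=10, C=6 (length 23).
length: length 23, outside 21–22 ✗
GC clamp: 3' end TCC has 2 G/C ✓
GC content: GC 16/23 = 69.6%, outside 37.9–58.2% ✗
homopolymer run: longest run = 3 ✓

Fails: length, GC content.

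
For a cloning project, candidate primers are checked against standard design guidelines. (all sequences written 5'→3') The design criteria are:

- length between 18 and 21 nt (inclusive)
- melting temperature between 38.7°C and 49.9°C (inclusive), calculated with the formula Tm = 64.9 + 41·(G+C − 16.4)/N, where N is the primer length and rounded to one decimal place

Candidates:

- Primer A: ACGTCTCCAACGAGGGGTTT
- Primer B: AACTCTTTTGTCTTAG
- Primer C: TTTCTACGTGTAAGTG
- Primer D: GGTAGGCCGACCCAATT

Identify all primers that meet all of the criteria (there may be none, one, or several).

Primer A (20 nt, A=4 T=5 G=6 C=5): length 20 ✓; Tm = 64.9 + 41·(11 − 16.4)/20 = 53.8°C, outside 38.7–49.9°C ✗ — fails.
Primer B (16 nt, A=3 T=8 G=2 C=3): length 16, outside 18–21 ✗; Tm = 64.9 + 41·(5 − 16.4)/16 = 35.7°C, outside 38.7–49.9°C ✗ — fails.
Primer C (16 nt, A=3 T=7 G=4 C=2): length 16, outside 18–21 ✗; Tm = 64.9 + 41·(6 − 16.4)/16 = 38.3°C, outside 38.7–49.9°C ✗ — fails.
Primer D (17 nt, A=4 T=3 G=5 C=5): length 17, outside 18–21 ✗; Tm = 64.9 + 41·(10 − 16.4)/17 = 49.5°C ✓ — fails.

None of the candidates satisfy all criteria.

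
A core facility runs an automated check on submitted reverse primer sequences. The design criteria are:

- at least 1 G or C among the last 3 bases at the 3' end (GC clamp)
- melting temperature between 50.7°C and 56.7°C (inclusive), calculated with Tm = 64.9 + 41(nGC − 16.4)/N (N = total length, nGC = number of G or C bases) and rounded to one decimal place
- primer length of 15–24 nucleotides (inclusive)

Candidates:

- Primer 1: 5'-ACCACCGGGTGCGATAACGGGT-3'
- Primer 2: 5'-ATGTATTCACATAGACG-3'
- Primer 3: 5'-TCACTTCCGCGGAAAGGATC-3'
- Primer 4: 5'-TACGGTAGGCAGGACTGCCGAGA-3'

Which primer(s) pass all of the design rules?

Primer 1 (22 nt, A=5 T=3 G=8 C=6): 3' end GGT has 2 G/C ✓; Tm = 64.9 + 41·(14 − 16.4)/22 = 60.4°C, outside 50.7–56.7°C ✗; length 22 ✓ — fails.
Primer 2 (17 nt, A=6 T=5 G=3 C=3): 3' end ACG has 2 G/C ✓; Tm = 64.9 + 41·(6 − 16.4)/17 = 39.8°C, outside 50.7–56.7°C ✗; length 17 ✓ — fails.
Primer 3 (20 nt, A=5 T=4 G=5 C=6): 3' end ATC has 1 G/C ✓; Tm = 64.9 + 41·(11 − 16.4)/20 = 53.8°C ✓; length 20 ✓ — passes.
Primer 4 (23 nt, A=6 T=3 G=9 C=5): 3' end AGA has 1 G/C ✓; Tm = 64.9 + 41·(14 − 16.4)/23 = 60.6°C, outside 50.7–56.7°C ✗; length 23 ✓ — fails.

Primer 3 only.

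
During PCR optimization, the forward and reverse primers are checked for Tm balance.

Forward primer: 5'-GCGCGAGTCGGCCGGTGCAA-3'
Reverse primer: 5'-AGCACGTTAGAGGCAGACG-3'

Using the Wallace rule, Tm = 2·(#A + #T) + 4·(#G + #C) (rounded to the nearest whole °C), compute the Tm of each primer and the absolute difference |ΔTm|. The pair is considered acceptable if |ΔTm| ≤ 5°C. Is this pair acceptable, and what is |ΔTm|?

Forward: A=3 T=2 G=9 C=6 → Tm = 2·5 + 4·15 = 70°C.
Reverse: A=6 T=2 G=7 C=4 → Tm = 2·8 + 4·11 = 60°C.
|ΔTm| = |70 − 60| = 10°C, > 5°C.

|ΔTm| = 10°C; the pair is not acceptable.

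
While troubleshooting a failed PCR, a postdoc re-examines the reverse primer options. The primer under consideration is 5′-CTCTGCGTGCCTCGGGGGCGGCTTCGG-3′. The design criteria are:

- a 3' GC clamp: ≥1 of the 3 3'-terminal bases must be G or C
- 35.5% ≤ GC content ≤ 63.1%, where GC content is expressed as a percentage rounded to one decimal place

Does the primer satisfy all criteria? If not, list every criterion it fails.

Fails: GC content.

Base counts: A=0, T=6, G=12, C=9 (length 27).
GC clamp: 3' end CGG has 3 G/C ✓
GC content: GC 21/27 = 77.8%, outside 35.5–63.1% ✗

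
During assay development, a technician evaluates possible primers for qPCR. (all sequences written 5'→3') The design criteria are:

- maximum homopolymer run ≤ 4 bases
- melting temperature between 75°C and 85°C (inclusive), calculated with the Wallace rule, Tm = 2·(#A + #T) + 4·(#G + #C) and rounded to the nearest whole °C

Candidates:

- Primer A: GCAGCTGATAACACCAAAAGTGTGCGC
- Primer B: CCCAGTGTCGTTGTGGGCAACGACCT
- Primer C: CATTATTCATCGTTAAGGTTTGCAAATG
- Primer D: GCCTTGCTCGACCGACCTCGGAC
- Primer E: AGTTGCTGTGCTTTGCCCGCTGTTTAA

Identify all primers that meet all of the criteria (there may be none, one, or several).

Primer A (27 nt, A=9 T=4 G=7 C=7): longest run = 4 ✓; Tm = 2·13 + 4·14 = 82°C ✓ — passes.
Primer B (26 nt, A=4 T=6 G=8 C=8): longest run = 3 ✓; Tm = 2·10 + 4·16 = 84°C ✓ — passes.
Primer C (28 nt, A=8 T=11 G=5 C=4): longest run = 3 ✓; Tm = 2·19 + 4·9 = 74°C, outside 75–85°C ✗ — fails.
Primer D (23 nt, A=3 T=4 G=6 C=10): longest run = 2 ✓; Tm = 2·7 + 4·16 = 78°C ✓ — passes.
Primer E (27 nt, A=3 T=11 G=7 C=6): longest run = 3 ✓; Tm = 2·14 + 4·13 = 80°C ✓ — passes.

Primer A, Primer B, Primer D and Primer E.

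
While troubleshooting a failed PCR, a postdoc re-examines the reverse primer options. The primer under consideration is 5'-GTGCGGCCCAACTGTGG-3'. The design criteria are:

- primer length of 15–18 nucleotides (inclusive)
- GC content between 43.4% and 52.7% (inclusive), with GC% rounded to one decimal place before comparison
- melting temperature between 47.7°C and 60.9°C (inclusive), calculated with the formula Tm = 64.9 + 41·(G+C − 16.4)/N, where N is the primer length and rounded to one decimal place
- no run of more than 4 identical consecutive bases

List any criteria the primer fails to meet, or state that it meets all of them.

Base counts: A=2, T=3, G=7, C=5 (length 17).
length: length 17 ✓
GC content: GC 12/17 = 70.6%, outside 43.4–52.7% ✗
Tm: Tm = 64.9 + 41·(12 − 16.4)/17 = 54.3°C ✓
homopolymer run: longest run = 3 ✓

Fails: GC content.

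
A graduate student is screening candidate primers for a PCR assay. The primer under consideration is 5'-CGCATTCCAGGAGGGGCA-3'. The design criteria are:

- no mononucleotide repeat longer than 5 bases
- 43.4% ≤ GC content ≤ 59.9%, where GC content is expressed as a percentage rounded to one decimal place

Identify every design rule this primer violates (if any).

Fails: GC content.

Base counts: A=4, T=2, G=7, C=5 (length 18).
homopolymer run: longest run = 4 ✓
GC content: GC 12/18 = 66.7%, outside 43.4–59.9% ✗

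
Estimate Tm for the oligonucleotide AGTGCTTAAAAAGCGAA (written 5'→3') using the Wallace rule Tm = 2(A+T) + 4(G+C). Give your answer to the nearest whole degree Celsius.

Base counts: A=8, T=3, G=4, C=2 (length 17).
Tm = 2·(8+3) + 4·(4+2) = 2·11 + 4·6 = 22 + 24 = 46°C.

46°C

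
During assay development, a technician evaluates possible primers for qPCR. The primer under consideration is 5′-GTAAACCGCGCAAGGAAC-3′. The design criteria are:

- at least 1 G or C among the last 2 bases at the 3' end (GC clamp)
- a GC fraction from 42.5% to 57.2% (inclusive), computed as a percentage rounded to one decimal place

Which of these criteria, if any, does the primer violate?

Base counts: A=7, T=1, G=5, C=5 (length 18).
GC clamp: 3' end AC has 1 G/C ✓
GC content: GC 10/18 = 55.6% ✓

Meets all criteria.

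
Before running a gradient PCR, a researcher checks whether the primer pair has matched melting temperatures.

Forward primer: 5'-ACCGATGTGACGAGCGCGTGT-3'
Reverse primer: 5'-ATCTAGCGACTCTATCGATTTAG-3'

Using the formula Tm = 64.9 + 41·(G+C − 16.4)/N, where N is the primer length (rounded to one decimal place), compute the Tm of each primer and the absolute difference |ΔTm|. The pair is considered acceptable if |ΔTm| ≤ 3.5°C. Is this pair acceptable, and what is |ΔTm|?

|ΔTm| = 6.6°C; the pair is not acceptable.

Forward: G+C = 13, N = 21 → Tm = 64.9 + 41·(13 − 16.4)/21 = 58.3°C.
Reverse: G+C = 9, N = 23 → Tm = 64.9 + 41·(9 − 16.4)/23 = 51.7°C.
|ΔTm| = |58.3 − 51.7| = 6.6°C, > 3.5°C.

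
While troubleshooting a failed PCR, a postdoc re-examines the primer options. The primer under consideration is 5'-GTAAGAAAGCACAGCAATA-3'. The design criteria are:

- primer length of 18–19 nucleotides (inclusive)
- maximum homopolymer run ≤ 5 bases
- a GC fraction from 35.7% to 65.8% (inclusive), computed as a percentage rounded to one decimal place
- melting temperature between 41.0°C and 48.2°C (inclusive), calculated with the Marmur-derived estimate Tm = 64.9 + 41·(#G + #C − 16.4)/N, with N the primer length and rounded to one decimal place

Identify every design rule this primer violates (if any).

Meets all criteria.

Base counts: A=10, T=2, G=4, C=3 (length 19).
length: length 19 ✓
homopolymer run: longest run = 3 ✓
GC content: GC 7/19 = 36.8% ✓
Tm: Tm = 64.9 + 41·(7 − 16.4)/19 = 44.6°C ✓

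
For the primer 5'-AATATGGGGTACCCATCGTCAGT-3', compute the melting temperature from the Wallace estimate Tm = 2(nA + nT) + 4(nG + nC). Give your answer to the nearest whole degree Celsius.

Base counts: A=6, T=6, G=6, C=5 (length 23).
Tm = 2·(6+6) + 4·(6+5) = 2·12 + 4·11 = 24 + 44 = 68°C.

68°C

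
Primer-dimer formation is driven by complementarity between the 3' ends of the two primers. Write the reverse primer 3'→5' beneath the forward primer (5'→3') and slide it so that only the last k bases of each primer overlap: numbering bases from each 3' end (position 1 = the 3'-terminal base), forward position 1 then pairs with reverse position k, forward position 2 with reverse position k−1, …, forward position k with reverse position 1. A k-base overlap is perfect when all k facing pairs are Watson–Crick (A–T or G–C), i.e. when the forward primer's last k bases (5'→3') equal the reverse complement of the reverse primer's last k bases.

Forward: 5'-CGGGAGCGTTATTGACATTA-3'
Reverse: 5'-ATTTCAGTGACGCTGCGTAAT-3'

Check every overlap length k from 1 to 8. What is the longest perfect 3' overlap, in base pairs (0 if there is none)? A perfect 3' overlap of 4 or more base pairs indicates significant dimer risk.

Last 8 bases (5'→3') — forward …TGACATTA, reverse …TGCGTAAT.
Reverse complement of the reverse primer's last 8 bases: ATTACGCA; its first k bases are the reverse complement of the reverse primer's last k bases, so a perfect k-base overlap needs the forward primer's last k bases to equal them.
Comparing (forward last k vs required): k=1: A vs A ✓; k=2: TA vs AT ✗; k=3: TTA vs ATT ✗; k=4: ATTA vs ATTA ✓; k=5: CATTA vs ATTAC ✗; k=6: ACATTA vs ATTACG ✗; k=7: GACATTA vs ATTACGC ✗; k=8: TGACATTA vs ATTACGCA ✗.
Perfect overlaps at k = 1, 4; the largest is 4.

Longest perfect overlap: 4 complementary base pairs; significant dimer risk (threshold 4).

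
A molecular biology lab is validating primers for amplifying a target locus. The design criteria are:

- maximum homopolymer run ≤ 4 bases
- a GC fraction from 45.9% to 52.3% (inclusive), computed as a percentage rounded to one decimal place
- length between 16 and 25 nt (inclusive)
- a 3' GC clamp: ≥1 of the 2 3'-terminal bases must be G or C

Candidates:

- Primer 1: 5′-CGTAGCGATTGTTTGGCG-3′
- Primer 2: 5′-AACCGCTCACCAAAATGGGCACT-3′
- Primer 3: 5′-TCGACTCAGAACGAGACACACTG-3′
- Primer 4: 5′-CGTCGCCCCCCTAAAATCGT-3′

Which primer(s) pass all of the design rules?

Primer 1 (18 nt, A=2 T=6 G=7 C=3): longest run = 3 ✓; GC 10/18 = 55.6%, outside 45.9–52.3% ✗; length 18 ✓; 3' end CG has 2 G/C ✓ — fails.
Primer 2 (23 nt, A=8 T=3 G=4 C=8): longest run = 4 ✓; GC 12/23 = 52.2% ✓; length 23 ✓; 3' end CT has 1 G/C ✓ — passes.
Primer 3 (23 nt, A=8 T=3 G=5 C=7): longest run = 2 ✓; GC 12/23 = 52.2% ✓; length 23 ✓; 3' end TG has 1 G/C ✓ — passes.
Primer 4 (20 nt, A=4 T=4 G=3 C=9): longest run = 6, exceeds 4 ✗; GC 12/20 = 60.0%, outside 45.9–52.3% ✗; length 20 ✓; 3' end GT has 1 G/C ✓ — fails.

Primer 2 and Primer 3.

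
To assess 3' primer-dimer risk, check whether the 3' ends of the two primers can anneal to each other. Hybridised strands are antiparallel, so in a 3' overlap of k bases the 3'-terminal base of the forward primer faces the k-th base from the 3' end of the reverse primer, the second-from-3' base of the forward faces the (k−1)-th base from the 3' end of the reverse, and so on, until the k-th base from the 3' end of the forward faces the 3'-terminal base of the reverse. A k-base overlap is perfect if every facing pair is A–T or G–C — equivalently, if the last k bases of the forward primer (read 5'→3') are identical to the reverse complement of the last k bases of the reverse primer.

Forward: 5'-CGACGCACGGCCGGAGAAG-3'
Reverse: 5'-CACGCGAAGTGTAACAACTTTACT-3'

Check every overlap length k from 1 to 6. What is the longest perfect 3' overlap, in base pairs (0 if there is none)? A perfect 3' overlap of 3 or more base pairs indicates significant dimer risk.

Last 6 bases (5'→3') — forward …GAGAAG, reverse …TTTACT.
Reverse complement of the reverse primer's last 6 bases: AGTAAA; its first k bases are the reverse complement of the reverse primer's last k bases, so a perfect k-base overlap needs the forward primer's last k bases to equal them.
Comparing (forward last k vs required): k=1: G vs A ✗; k=2: AG vs AG ✓; k=3: AAG vs AGT ✗; k=4: GAAG vs AGTA ✗; k=5: AGAAG vs AGTAA ✗; k=6: GAGAAG vs AGTAAA ✗.
Only k = 2 is perfect, so the longest perfect 3' overlap is 2.

Longest perfect overlap: 2 complementary base pairs; below the dimer-risk threshold (threshold 3).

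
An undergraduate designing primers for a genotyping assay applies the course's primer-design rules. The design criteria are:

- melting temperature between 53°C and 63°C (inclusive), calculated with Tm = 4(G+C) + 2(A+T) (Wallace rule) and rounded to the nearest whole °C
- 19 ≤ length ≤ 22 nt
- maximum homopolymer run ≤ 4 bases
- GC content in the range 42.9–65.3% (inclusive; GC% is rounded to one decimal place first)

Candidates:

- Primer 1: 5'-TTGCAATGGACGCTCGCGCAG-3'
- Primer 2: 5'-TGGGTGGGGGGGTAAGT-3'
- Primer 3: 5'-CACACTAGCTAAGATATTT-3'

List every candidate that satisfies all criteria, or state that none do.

Primer 1 (21 nt, A=4 T=4 G=7 C=6): Tm = 2·8 + 4·13 = 68°C, outside 53–63°C ✗; length 21 ✓; longest run = 2 ✓; GC 13/21 = 61.9% ✓ — fails.
Primer 2 (17 nt, A=2 T=4 G=11 C=0): Tm = 2·6 + 4·11 = 56°C ✓; length 17, outside 19–22 ✗; longest run = 7, exceeds 4 ✗; GC 11/17 = 64.7% ✓ — fails.
Primer 3 (19 nt, A=7 T=6 G=2 C=4): Tm = 2·13 + 4·6 = 50°C, outside 53–63°C ✗; length 19 ✓; longest run = 3 ✓; GC 6/19 = 31.6%, outside 42.9–65.3% ✗ — fails.

None of the candidates satisfy all criteria.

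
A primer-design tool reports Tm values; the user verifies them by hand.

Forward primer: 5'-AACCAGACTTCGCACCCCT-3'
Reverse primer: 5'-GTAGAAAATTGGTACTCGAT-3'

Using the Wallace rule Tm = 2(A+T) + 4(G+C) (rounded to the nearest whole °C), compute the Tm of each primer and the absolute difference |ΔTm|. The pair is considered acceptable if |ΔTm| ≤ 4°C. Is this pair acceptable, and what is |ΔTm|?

|ΔTm| = 6°C; the pair is not acceptable.

Forward: A=5 T=3 G=2 C=9 → Tm = 2·8 + 4·11 = 60°C.
Reverse: A=7 T=6 G=5 C=2 → Tm = 2·13 + 4·7 = 54°C.
|ΔTm| = |60 − 54| = 6°C, > 4°C.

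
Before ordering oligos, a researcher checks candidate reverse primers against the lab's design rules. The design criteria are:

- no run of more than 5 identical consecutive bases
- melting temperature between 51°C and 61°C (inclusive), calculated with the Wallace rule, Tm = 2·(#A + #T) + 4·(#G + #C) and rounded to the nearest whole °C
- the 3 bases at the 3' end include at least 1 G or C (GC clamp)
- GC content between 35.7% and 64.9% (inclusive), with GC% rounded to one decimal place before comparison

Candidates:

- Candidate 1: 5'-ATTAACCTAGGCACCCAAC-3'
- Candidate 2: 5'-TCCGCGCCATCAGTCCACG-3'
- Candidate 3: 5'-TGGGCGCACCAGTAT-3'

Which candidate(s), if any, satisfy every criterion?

Candidate 1 only.

Candidate 1 (19 nt, A=7 T=3 G=2 C=7): longest run = 3 ✓; Tm = 2·10 + 4·9 = 56°C ✓; 3' end AAC has 1 G/C ✓; GC 9/19 = 47.4% ✓ — passes.
Candidate 2 (19 nt, A=3 T=3 G=4 C=9): longest run = 2 ✓; Tm = 2·6 + 4·13 = 64°C, outside 51–61°C ✗; 3' end ACG has 2 G/C ✓; GC 13/19 = 68.4%, outside 35.7–64.9% ✗ — fails.
Candidate 3 (15 nt, A=3 T=3 G=5 C=4): longest run = 3 ✓; Tm = 2·6 + 4·9 = 48°C, outside 51–61°C ✗; 3' end TAT has 0 G/C, need ≥1 ✗; GC 9/15 = 60.0% ✓ — fails.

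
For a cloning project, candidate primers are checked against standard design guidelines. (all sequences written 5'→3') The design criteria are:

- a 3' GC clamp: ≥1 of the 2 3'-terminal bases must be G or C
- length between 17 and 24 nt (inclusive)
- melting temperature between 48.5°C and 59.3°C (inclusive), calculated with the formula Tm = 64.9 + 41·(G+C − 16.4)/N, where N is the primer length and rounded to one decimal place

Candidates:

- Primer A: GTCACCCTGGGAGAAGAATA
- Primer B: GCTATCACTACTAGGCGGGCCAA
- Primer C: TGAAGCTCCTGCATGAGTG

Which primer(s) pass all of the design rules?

Primer A (20 nt, A=7 T=3 G=6 C=4): 3' end TA has 0 G/C, need ≥1 ✗; length 20 ✓; Tm = 64.9 + 41·(10 − 16.4)/20 = 51.8°C ✓ — fails.
Primer B (23 nt, A=6 T=4 G=6 C=7): 3' end AA has 0 G/C, need ≥1 ✗; length 23 ✓; Tm = 64.9 + 41·(13 − 16.4)/23 = 58.8°C ✓ — fails.
Primer C (19 nt, A=4 T=5 G=6 C=4): 3' end TG has 1 G/C ✓; length 19 ✓; Tm = 64.9 + 41·(10 − 16.4)/19 = 51.1°C ✓ — passes.

Primer C only.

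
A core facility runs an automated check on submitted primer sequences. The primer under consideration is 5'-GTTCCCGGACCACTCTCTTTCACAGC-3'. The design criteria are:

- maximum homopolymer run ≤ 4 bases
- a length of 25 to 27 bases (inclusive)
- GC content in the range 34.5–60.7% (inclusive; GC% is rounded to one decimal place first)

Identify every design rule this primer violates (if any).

Base counts: A=4, T=7, G=4, C=11 (length 26).
homopolymer run: longest run = 3 ✓
length: length 26 ✓
GC content: GC 15/26 = 57.7% ✓

Meets all criteria.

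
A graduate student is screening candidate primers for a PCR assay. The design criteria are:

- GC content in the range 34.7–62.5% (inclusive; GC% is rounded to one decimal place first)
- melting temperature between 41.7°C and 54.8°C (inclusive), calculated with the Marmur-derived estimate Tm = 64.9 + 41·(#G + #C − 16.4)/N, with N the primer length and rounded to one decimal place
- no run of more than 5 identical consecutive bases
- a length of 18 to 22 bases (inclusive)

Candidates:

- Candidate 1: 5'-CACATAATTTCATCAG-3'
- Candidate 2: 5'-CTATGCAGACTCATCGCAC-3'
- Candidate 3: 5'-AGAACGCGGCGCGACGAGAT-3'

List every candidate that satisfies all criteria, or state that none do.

Candidate 1 (16 nt, A=6 T=5 G=1 C=4): GC 5/16 = 31.3%, outside 34.7–62.5% ✗; Tm = 64.9 + 41·(5 − 16.4)/16 = 35.7°C, outside 41.7–54.8°C ✗; longest run = 3 ✓; length 16, outside 18–22 ✗ — fails.
Candidate 2 (19 nt, A=5 T=4 G=3 C=7): GC 10/19 = 52.6% ✓; Tm = 64.9 + 41·(10 − 16.4)/19 = 51.1°C ✓; longest run = 1 ✓; length 19 ✓ — passes.
Candidate 3 (20 nt, A=6 T=1 G=8 C=5): GC 13/20 = 65.0%, outside 34.7–62.5% ✗; Tm = 64.9 + 41·(13 − 16.4)/20 = 57.9°C, outside 41.7–54.8°C ✗; longest run = 2 ✓; length 20 ✓ — fails.

Candidate 2 only.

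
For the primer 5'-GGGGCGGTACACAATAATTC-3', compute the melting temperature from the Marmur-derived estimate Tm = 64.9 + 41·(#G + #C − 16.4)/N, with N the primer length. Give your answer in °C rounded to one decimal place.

Base counts: A=6, T=4, G=6, C=4; G+C = 10, N = 20.
Tm = 64.9 + 41·(10 − 16.4)/20 = 64.9 + -262.40/20 = 51.8°C.

51.8°C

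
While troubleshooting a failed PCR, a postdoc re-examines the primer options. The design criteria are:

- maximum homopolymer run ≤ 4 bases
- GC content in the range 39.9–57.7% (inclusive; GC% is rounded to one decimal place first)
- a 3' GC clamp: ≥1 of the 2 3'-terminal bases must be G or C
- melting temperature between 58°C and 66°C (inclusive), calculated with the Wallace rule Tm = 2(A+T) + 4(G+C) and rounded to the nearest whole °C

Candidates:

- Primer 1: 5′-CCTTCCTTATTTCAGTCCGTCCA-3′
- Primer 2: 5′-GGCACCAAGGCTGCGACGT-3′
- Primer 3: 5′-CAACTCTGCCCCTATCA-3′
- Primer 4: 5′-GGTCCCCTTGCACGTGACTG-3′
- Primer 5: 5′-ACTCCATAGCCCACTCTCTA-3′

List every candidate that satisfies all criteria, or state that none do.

None of the candidates satisfy all criteria.

Primer 1 (23 nt, A=3 T=9 G=2 C=9): longest run = 3 ✓; GC 11/23 = 47.8% ✓; 3' end CA has 1 G/C ✓; Tm = 2·12 + 4·11 = 68°C, outside 58–66°C ✗ — fails.
Primer 2 (19 nt, A=4 T=2 G=7 C=6): longest run = 2 ✓; GC 13/19 = 68.4%, outside 39.9–57.7% ✗; 3' end GT has 1 G/C ✓; Tm = 2·6 + 4·13 = 64°C ✓ — fails.
Primer 3 (17 nt, A=4 T=4 G=1 C=8): longest run = 4 ✓; GC 9/17 = 52.9% ✓; 3' end CA has 1 G/C ✓; Tm = 2·8 + 4·9 = 52°C, outside 58–66°C ✗ — fails.
Primer 4 (20 nt, A=2 T=5 G=6 C=7): longest run = 4 ✓; GC 13/20 = 65.0%, outside 39.9–57.7% ✗; 3' end TG has 1 G/C ✓; Tm = 2·7 + 4·13 = 66°C ✓ — fails.
Primer 5 (20 nt, A=5 T=5 G=1 C=9): longest run = 3 ✓; GC 10/20 = 50.0% ✓; 3' end TA has 0 G/C, need ≥1 ✗; Tm = 2·10 + 4·10 = 60°C ✓ — fails.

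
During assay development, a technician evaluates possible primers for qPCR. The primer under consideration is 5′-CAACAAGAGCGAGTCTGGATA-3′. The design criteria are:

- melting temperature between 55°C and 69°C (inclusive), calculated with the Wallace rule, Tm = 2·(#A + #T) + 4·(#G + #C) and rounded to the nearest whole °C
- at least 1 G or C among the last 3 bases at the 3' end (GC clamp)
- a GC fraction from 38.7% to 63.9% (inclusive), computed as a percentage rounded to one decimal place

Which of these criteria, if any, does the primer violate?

Base counts: A=8, T=3, G=6, C=4 (length 21).
Tm: Tm = 2·11 + 4·10 = 62°C ✓
GC clamp: 3' end ATA has 0 G/C, need ≥1 ✗
GC content: GC 10/21 = 47.6% ✓

Fails: GC clamp.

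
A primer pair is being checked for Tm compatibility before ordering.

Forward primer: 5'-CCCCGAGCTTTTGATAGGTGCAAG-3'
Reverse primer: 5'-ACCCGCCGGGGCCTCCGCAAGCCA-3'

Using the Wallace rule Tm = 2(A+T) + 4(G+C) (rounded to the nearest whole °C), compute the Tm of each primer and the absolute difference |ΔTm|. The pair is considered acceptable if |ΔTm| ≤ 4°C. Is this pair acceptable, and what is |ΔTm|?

Forward: A=5 T=6 G=7 C=6 → Tm = 2·11 + 4·13 = 74°C.
Reverse: A=4 T=1 G=7 C=12 → Tm = 2·5 + 4·19 = 86°C.
|ΔTm| = |74 − 86| = 12°C, > 4°C.

|ΔTm| = 12°C; the pair is not acceptable.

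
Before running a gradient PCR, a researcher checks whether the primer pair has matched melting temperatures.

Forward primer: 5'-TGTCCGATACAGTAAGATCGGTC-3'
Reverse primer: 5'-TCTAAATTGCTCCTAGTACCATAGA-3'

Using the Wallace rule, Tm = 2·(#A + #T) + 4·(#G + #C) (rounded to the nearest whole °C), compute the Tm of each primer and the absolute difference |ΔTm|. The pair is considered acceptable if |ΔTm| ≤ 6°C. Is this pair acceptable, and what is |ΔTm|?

Forward: A=6 T=6 G=6 C=5 → Tm = 2·12 + 4·11 = 68°C.
Reverse: A=8 T=8 G=3 C=6 → Tm = 2·16 + 4·9 = 68°C.
|ΔTm| = |68 − 68| = 0°C, ≤ 6°C.

|ΔTm| = 0°C; the pair is acceptable.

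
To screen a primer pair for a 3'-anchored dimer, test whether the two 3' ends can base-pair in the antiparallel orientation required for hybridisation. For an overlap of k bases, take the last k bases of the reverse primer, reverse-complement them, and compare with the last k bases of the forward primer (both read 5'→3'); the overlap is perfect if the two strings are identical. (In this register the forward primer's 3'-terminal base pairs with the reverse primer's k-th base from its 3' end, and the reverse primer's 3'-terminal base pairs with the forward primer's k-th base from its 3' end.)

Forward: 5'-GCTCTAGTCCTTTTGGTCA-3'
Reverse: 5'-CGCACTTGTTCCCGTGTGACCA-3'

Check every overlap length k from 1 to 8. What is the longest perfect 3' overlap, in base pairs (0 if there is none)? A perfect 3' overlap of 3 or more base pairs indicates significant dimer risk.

Longest perfect overlap: 6 complementary base pairs; significant dimer risk (threshold 3).

Last 8 bases (5'→3') — forward …TTTGGTCA, reverse …TGTGACCA.
Reverse complement of the reverse primer's last 8 bases: TGGTCACA; its first k bases are the reverse complement of the reverse primer's last k bases, so a perfect k-base overlap needs the forward primer's last k bases to equal them.
Comparing (forward last k vs required): k=1: A vs T ✗; k=2: CA vs TG ✗; k=3: TCA vs TGG ✗; k=4: GTCA vs TGGT ✗; k=5: GGTCA vs TGGTC ✗; k=6: TGGTCA vs TGGTCA ✓; k=7: TTGGTCA vs TGGTCAC ✗; k=8: TTTGGTCA vs TGGTCACA ✗.
Only k = 6 is perfect, so the longest perfect 3' overlap is 6.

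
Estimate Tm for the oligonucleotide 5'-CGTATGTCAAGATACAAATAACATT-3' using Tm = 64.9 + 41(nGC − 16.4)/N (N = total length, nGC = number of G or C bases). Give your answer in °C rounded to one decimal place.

Base counts: A=11, T=7, G=3, C=4; G+C = 7, N = 25.
Tm = 64.9 + 41·(7 − 16.4)/25 = 64.9 + -385.40/25 = 49.5°C.

49.5°C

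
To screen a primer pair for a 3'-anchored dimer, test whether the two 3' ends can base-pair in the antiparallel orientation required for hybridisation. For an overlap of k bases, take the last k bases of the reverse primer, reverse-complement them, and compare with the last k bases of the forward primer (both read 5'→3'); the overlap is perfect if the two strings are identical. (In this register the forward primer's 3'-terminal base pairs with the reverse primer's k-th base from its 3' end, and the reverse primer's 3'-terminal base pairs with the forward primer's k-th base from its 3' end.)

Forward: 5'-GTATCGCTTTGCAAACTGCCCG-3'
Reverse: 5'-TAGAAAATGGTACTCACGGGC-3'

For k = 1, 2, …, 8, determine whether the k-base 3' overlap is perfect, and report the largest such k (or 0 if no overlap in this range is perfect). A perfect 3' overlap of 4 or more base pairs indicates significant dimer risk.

Last 8 bases (5'→3') — forward …ACTGCCCG, reverse …TCACGGGC.
Reverse complement of the reverse primer's last 8 bases: GCCCGTGA; its first k bases are the reverse complement of the reverse primer's last k bases, so a perfect k-base overlap needs the forward primer's last k bases to equal them.
Comparing (forward last k vs required): k=1: G vs G ✓; k=2: CG vs GC ✗; k=3: CCG vs GCC ✗; k=4: CCCG vs GCCC ✗; k=5: GCCCG vs GCCCG ✓; k=6: TGCCCG vs GCCCGT ✗; k=7: CTGCCCG vs GCCCGTG ✗; k=8: ACTGCCCG vs GCCCGTGA ✗.
Perfect overlaps at k = 1, 5; the largest is 5.

Longest perfect overlap: 5 complementary base pairs; significant dimer risk (threshold 4).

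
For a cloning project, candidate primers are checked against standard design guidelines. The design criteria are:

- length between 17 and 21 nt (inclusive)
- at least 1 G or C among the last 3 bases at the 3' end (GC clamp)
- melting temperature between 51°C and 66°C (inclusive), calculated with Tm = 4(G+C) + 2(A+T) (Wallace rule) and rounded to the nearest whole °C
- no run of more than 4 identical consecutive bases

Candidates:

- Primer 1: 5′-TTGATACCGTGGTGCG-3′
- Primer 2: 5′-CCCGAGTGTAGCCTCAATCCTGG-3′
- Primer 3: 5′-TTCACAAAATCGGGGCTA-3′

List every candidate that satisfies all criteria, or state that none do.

Primer 1 (16 nt, A=2 T=5 G=6 C=3): length 16, outside 17–21 ✗; 3' end GCG has 3 G/C ✓; Tm = 2·7 + 4·9 = 50°C, outside 51–66°C ✗; longest run = 2 ✓ — fails.
Primer 2 (23 nt, A=4 T=5 G=6 C=8): length 23, outside 17–21 ✗; 3' end TGG has 2 G/C ✓; Tm = 2·9 + 4·14 = 74°C, outside 51–66°C ✗; longest run = 3 ✓ — fails.
Primer 3 (18 nt, A=6 T=4 G=4 C=4): length 18 ✓; 3' end CTA has 1 G/C ✓; Tm = 2·10 + 4·8 = 52°C ✓; longest run = 4 ✓ — passes.

Primer 3 only.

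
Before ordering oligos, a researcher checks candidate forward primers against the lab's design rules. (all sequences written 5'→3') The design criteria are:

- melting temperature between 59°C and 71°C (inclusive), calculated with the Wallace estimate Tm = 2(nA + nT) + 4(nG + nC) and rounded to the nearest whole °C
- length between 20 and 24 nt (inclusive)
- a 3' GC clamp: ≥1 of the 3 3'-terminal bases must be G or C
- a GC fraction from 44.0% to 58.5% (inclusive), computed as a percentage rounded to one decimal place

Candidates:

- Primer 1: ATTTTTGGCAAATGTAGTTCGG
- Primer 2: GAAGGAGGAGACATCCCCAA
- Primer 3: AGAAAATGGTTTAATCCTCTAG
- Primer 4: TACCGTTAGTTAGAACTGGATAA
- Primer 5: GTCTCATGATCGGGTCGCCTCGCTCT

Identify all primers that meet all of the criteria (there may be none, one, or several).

Primer 2 only.

Primer 1 (22 nt, A=5 T=9 G=6 C=2): Tm = 2·14 + 4·8 = 60°C ✓; length 22 ✓; 3' end CGG has 3 G/C ✓; GC 8/22 = 36.4%, outside 44.0–58.5% ✗ — fails.
Primer 2 (20 nt, A=8 T=1 G=6 C=5): Tm = 2·9 + 4·11 = 62°C ✓; length 20 ✓; 3' end CAA has 1 G/C ✓; GC 11/20 = 55.0% ✓ — passes.
Primer 3 (22 nt, A=8 T=7 G=4 C=3): Tm = 2·15 + 4·7 = 58°C, outside 59–71°C ✗; length 22 ✓; 3' end TAG has 1 G/C ✓; GC 7/22 = 31.8%, outside 44.0–58.5% ✗ — fails.
Primer 4 (23 nt, A=8 T=7 G=5 C=3): Tm = 2·15 + 4·8 = 62°C ✓; length 23 ✓; 3' end TAA has 0 G/C, need ≥1 ✗; GC 8/23 = 34.8%, outside 44.0–58.5% ✗ — fails.
Primer 5 (26 nt, A=2 T=8 G=7 C=9): Tm = 2·10 + 4·16 = 84°C, outside 59–71°C ✗; length 26, outside 20–24 ✗; 3' end TCT has 1 G/C ✓; GC 16/26 = 61.5%, outside 44.0–58.5% ✗ — fails.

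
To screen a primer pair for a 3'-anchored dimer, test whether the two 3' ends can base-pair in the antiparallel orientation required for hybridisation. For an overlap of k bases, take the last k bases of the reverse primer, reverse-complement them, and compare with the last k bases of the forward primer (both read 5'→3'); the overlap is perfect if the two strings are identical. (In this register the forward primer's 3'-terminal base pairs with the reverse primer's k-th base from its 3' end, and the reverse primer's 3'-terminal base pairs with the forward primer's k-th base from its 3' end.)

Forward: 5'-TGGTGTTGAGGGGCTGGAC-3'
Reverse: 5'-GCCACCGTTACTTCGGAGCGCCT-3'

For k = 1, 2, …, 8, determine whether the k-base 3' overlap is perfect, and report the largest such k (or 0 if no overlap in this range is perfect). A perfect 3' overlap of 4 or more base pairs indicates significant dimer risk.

Last 8 bases (5'→3') — forward …GGCTGGAC, reverse …GAGCGCCT.
Reverse complement of the reverse primer's last 8 bases: AGGCGCTC; its first k bases are the reverse complement of the reverse primer's last k bases, so a perfect k-base overlap needs the forward primer's last k bases to equal them.
Comparing (forward last k vs required): k=1: C vs A ✗; k=2: AC vs AG ✗; k=3: GAC vs AGG ✗; k=4: GGAC vs AGGC ✗; k=5: TGGAC vs AGGCG ✗; k=6: CTGGAC vs AGGCGC ✗; k=7: GCTGGAC vs AGGCGCT ✗; k=8: GGCTGGAC vs AGGCGCTC ✗.
No overlap length from 1 to 8 is perfect, so the longest perfect 3' overlap is 0.

Longest perfect overlap: 0 complementary base pairs; below the dimer-risk threshold (threshold 4).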